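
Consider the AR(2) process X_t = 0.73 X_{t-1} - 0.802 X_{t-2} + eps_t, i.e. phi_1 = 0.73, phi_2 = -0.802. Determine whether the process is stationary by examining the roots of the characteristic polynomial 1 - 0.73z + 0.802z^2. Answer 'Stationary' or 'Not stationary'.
\text{Stationary}

The AR(p) characteristic polynomial is P(z) = 1 - 0.73z + 0.802z^2.
Stationarity requires all roots to lie outside the unit circle, i.e. |z| > 1 for every root.
Set 1 + (-0.73) z + (0.802) z^2 = 0, i.e. a z^2 + b z + c = 0 with a = 0.802, b = -0.73, c = 1.
Discriminant D = b^2 - 4ac = (-0.73)^2 - 4*(0.802)*1 = 0.5329 - (3.208) = -2.6751.
D < 0, so the roots are the complex-conjugate pair z = (-b +/- i sqrt(-D)) / (2a) = 0.4551 +/- 1.0197i.
For a conjugate pair |z|^2 = z * conj(z) = (product of roots) = c/a = 1/(0.802) = 1.246883, so |z| = sqrt(1.246883) = 1.1166 for both roots.
Moduli of all roots: 1.1166, 1.1166.
All moduli strictly greater than 1? Yes.
Verdict: Stationary.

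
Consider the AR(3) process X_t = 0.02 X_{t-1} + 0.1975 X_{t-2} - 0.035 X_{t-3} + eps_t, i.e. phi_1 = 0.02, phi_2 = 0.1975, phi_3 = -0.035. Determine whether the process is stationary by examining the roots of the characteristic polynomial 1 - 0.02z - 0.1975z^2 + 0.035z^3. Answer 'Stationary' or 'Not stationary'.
\text{Stationary}

The AR(p) characteristic polynomial is P(z) = 1 - 0.02z - 0.1975z^2 + 0.035z^3.
Stationarity requires all roots to lie outside the unit circle, i.e. |z| > 1 for every root.
Degree 3: look for a simple real root z0 first, then factor out (1 - z/z0) and solve the remaining quadratic.
Testing z0 = 4: P(4) = 1 + (-0.02)(4) + (-0.1975)(4)^2 + (0.035)(4)^3
  = 1 + (-0.08) + (-3.16) + (2.24) = 0.  So z_0 = 4 is a root, |z_0| = 4.
Divide out the factor (1 - 0.25 z) = (1 - z/z0) (since 1/z0 = 0.25):
  P(z) = (1 - 0.25 z)(1 + (0.23) z + (-0.14) z^2)
  [check: z-coef 0.23 - (0.25) = -0.02; z^2-coef -0.14 - (0.25)(0.23) = -0.1975; z^3-coef -(0.25)(-0.14) = 0.035.]
Remaining roots from the quadratic factor 1 + (0.23) z + (-0.14) z^2:
  Set 1 + (0.23) z + (-0.14) z^2 = 0, i.e. a z^2 + b z + c = 0 with a = -0.14, b = 0.23, c = 1.
  Discriminant D = b^2 - 4ac = (0.23)^2 - 4*(-0.14)*1 = 0.0529 - (-0.56) = 0.6129.
  D >= 0, so the roots are real: z = (-b +/- sqrt(D)) / (2a) = (-0.23 +/- 0.782879) / (-0.28).
    z_1 = (-0.23 + 0.782879) / (-0.28) = -1.9746,   |z_1| = 1.9746.
    z_2 = (-0.23 - 0.782879) / (-0.28) = 3.6174,   |z_2| = 3.6174.
Moduli of all roots: 4.0000, 1.9746, 3.6174.
All moduli strictly greater than 1? Yes.
Verdict: Stationary.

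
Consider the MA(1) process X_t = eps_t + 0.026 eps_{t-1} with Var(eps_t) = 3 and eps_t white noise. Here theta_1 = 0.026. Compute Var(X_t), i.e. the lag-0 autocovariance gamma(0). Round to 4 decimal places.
\gamma(0) = 3.0020

For an MA(q) process X_t = eps_t + sum_i theta_i eps_{t-i} with
Var(eps_t) = sigma^2, the variance is
  gamma(0) = sigma^2 * (1 + sum_i theta_i^2).
  sum_i theta_i^2 = (0.026)^2 = 0.000676.
  gamma(0) = 3 * (1 + 0.000676) = 3 * 1.000676 = 3.002028, which rounds to 3.0020.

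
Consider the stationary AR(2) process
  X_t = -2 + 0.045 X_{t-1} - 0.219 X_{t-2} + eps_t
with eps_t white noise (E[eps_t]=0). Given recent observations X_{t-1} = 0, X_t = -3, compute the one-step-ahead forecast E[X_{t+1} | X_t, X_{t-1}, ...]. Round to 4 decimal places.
E[X_{t+1} \mid \mathcal F_t] = -2.1350

For an AR(p) model X_t = c + sum_i phi_i X_{t-i} + eps_t, the
one-step-ahead conditional mean is
  E[X_{t+1} | X_t, ...] = c + sum_i phi_i X_{t+1-i}.
Substitute known values:
  E[X_{t+1} | ...] = -2 + (0.045) * (-3) + (-0.219) * (0)
                   = -2.1350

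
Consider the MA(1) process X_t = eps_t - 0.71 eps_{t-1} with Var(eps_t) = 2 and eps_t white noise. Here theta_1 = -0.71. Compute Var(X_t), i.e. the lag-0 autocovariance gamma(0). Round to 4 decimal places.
\gamma(0) = 3.0082

For an MA(q) process X_t = eps_t + sum_i theta_i eps_{t-i} with
Var(eps_t) = sigma^2, the variance is
  gamma(0) = sigma^2 * (1 + sum_i theta_i^2).
  sum_i theta_i^2 = (-0.71)^2 = 0.5041.
  gamma(0) = 2 * (1 + 0.5041) = 2 * 1.5041 = 3.0082.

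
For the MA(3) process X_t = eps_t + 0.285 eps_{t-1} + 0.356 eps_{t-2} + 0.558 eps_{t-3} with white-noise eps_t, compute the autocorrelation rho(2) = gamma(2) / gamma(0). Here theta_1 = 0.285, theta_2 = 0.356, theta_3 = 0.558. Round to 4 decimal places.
\rho(2) = 0.3390

For an MA(q) process with theta_0 = 1, the autocovariance is
  gamma(k) = sigma^2 * sum_{i=0..q-k} theta_i * theta_{i+k},
and rho(k) = gamma(k) / gamma(0). Sigma^2 cancels.
  numerator   = (1)*(0.356) + (0.285)*(0.558) = 0.51503.
  denominator = (1)^2 + (0.285)^2 + (0.356)^2 + (0.558)^2 = 1.519325.
  rho(2) = 0.51503 / 1.519325 = 0.3390.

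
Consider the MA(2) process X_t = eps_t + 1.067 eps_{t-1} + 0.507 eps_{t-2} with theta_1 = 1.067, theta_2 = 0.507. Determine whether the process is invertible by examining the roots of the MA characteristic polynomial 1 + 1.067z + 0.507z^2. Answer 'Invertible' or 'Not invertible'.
\text{Invertible}

The MA(q) characteristic polynomial is P(z) = 1 + 1.067z + 0.507z^2.
Invertibility requires all roots to lie outside the unit circle, i.e. |z| > 1 for every root.
Set 1 + (1.067) z + (0.507) z^2 = 0, i.e. a z^2 + b z + c = 0 with a = 0.507, b = 1.067, c = 1.
Discriminant D = b^2 - 4ac = (1.067)^2 - 4*(0.507)*1 = 1.138489 - (2.028) = -0.889511.
D < 0, so the roots are the complex-conjugate pair z = (-b +/- i sqrt(-D)) / (2a) = -1.0523 +/- 0.9301i.
For a conjugate pair |z|^2 = z * conj(z) = (product of roots) = c/a = 1/(0.507) = 1.972387, so |z| = sqrt(1.972387) = 1.4044 for both roots.
Moduli of all roots: 1.4044, 1.4044.
All moduli strictly greater than 1? Yes.
Verdict: Invertible.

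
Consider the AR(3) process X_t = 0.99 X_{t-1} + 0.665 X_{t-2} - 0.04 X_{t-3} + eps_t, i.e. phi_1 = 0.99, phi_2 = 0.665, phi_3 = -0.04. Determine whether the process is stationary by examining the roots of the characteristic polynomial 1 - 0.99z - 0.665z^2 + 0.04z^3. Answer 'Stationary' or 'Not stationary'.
\text{Not stationary}

The AR(p) characteristic polynomial is P(z) = 1 - 0.99z - 0.665z^2 + 0.04z^3.
Stationarity requires all roots to lie outside the unit circle, i.e. |z| > 1 for every root.
Degree 3: look for a simple real root z0 first, then factor out (1 - z/z0) and solve the remaining quadratic.
Testing z0 = -2: P(-2) = 1 + (-0.99)(-2) + (-0.665)(-2)^2 + (0.04)(-2)^3
  = 1 + (1.98) + (-2.66) + (-0.32) = 0.  So z_0 = -2 is a root, |z_0| = 2.
Divide out the factor (1 + 0.5 z) = (1 - z/z0) (since 1/z0 = -0.5):
  P(z) = (1 + 0.5 z)(1 + (-1.49) z + (0.08) z^2)
  [check: z-coef -1.49 - (-0.5) = -0.99; z^2-coef 0.08 - (-0.5)(-1.49) = -0.665; z^3-coef -(-0.5)(0.08) = 0.04.]
Remaining roots from the quadratic factor 1 + (-1.49) z + (0.08) z^2:
  Set 1 + (-1.49) z + (0.08) z^2 = 0, i.e. a z^2 + b z + c = 0 with a = 0.08, b = -1.49, c = 1.
  Discriminant D = b^2 - 4ac = (-1.49)^2 - 4*(0.08)*1 = 2.2201 - (0.32) = 1.9001.
  D >= 0, so the roots are real: z = (-b +/- sqrt(D)) / (2a) = (1.49 +/- 1.378441) / (0.16).
    z_1 = (1.49 + 1.378441) / (0.16) = 17.9278,   |z_1| = 17.9278.
    z_2 = (1.49 - 1.378441) / (0.16) = 0.6972,   |z_2| = 0.6972.
Moduli of all roots: 2.0000, 17.9278, 0.6972.
All moduli strictly greater than 1? No.
Verdict: Not stationary.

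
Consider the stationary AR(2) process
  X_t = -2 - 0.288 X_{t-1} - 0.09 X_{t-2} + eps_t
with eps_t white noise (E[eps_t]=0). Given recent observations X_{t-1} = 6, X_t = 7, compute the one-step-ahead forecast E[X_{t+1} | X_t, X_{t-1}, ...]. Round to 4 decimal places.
E[X_{t+1} \mid \mathcal F_t] = -4.5560

For an AR(p) model X_t = c + sum_i phi_i X_{t-i} + eps_t, the
one-step-ahead conditional mean is
  E[X_{t+1} | X_t, ...] = c + sum_i phi_i X_{t+1-i}.
Substitute known values:
  E[X_{t+1} | ...] = -2 + (-0.288) * (7) + (-0.09) * (6)
                   = -4.5560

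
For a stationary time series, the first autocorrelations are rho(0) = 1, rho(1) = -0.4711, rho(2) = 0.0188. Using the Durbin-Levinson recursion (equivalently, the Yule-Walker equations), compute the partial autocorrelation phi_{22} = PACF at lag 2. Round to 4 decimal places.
\phi_{22} = -0.2611

The PACF at lag k is phi_{kk}, the last component of the solution
to the Yule-Walker system G_k phi = r_k where
  (G_k)_{ij} = rho(|i - j|), (r_k)_i = rho(i), i,j = 1..k.
Equivalently, Durbin-Levinson gives phi_{kk} iteratively:
  phi_{11} = rho(1)
  phi_{kk} = [rho(k) - sum_{j=1..k-1} phi_{k-1,j} rho(k-j)]
            / [1 - sum_{j=1..k-1} phi_{k-1,j} rho(j)],
  phi_{k,j} = phi_{k-1,j} - phi_{kk} phi_{k-1,k-j},  j = 1..k-1.
Step k = 1:
  phi_11 = rho(1) = -0.4711.
Step k = 2:
  phi_22 = [rho(2) - phi_11 rho(1)] / [1 - phi_11 rho(1)] = [0.0188 - (-0.4711)(-0.4711)] / [1 - (-0.4711)(-0.4711)]
         = -0.20313521 / 0.77806479 = -0.2611.
Therefore phi_{22} = -0.2611.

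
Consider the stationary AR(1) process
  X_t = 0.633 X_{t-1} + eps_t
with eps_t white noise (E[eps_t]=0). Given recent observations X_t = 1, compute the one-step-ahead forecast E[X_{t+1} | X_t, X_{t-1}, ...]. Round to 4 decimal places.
E[X_{t+1} \mid \mathcal F_t] = 0.6330

For an AR(p) model X_t = c + sum_i phi_i X_{t-i} + eps_t, the
one-step-ahead conditional mean is
  E[X_{t+1} | X_t, ...] = c + sum_i phi_i X_{t+1-i}.
Substitute known values:
  E[X_{t+1} | ...] = (0.633) * (1)
                   = 0.6330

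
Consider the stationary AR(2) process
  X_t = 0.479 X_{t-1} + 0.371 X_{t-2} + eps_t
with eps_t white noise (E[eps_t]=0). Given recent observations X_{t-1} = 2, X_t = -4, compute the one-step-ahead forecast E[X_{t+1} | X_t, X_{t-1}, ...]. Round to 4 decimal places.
E[X_{t+1} \mid \mathcal F_t] = -1.1740

For an AR(p) model X_t = c + sum_i phi_i X_{t-i} + eps_t, the
one-step-ahead conditional mean is
  E[X_{t+1} | X_t, ...] = c + sum_i phi_i X_{t+1-i}.
Substitute known values:
  E[X_{t+1} | ...] = (0.479) * (-4) + (0.371) * (2)
                   = -1.1740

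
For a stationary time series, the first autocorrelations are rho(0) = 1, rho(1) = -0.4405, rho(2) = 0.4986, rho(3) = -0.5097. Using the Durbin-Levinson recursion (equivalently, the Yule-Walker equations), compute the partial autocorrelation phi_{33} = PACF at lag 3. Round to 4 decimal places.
\phi_{33} = -0.2990

The PACF at lag k is phi_{kk}, the last component of the solution
to the Yule-Walker system G_k phi = r_k where
  (G_k)_{ij} = rho(|i - j|), (r_k)_i = rho(i), i,j = 1..k.
Equivalently, Durbin-Levinson gives phi_{kk} iteratively:
  phi_{11} = rho(1)
  phi_{kk} = [rho(k) - sum_{j=1..k-1} phi_{k-1,j} rho(k-j)]
            / [1 - sum_{j=1..k-1} phi_{k-1,j} rho(j)],
  phi_{k,j} = phi_{k-1,j} - phi_{kk} phi_{k-1,k-j},  j = 1..k-1.
Step k = 1:
  phi_11 = rho(1) = -0.4405.
Step k = 2:
  phi_22 = [rho(2) - phi_11 rho(1)] / [1 - phi_11 rho(1)] = [0.4986 - (-0.4405)(-0.4405)] / [1 - (-0.4405)(-0.4405)]
         = 0.30455975 / 0.80595975 = 0.377885.
  Update: phi_21 = phi_11 - phi_22 phi_11 = -0.4405 - (0.377885)(-0.4405) = -0.274042.
Step k = 3:
  phi_33 = [rho(3) - phi_21 rho(2) - phi_22 rho(1)] / [1 - phi_21 rho(1) - phi_22 rho(2)]
    numerator   = -0.5097 - (-0.274042)(0.4986) - (0.377885)(-0.4405) = -0.20660458
    denominator = 1 - (-0.274042)(-0.4405) - (0.377885)(0.4986) = 0.69087132
  phi_33 = -0.20660458 / 0.69087132 = -0.299.
Therefore phi_{33} = -0.2990.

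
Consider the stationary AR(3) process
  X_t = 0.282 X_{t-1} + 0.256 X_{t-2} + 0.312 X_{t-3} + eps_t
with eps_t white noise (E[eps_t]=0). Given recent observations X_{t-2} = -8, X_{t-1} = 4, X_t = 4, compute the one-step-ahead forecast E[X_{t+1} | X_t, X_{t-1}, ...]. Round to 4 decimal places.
E[X_{t+1} \mid \mathcal F_t] = -0.3440

For an AR(p) model X_t = c + sum_i phi_i X_{t-i} + eps_t, the
one-step-ahead conditional mean is
  E[X_{t+1} | X_t, ...] = c + sum_i phi_i X_{t+1-i}.
Substitute known values:
  E[X_{t+1} | ...] = (0.282) * (4) + (0.256) * (4) + (0.312) * (-8)
                   = -0.3440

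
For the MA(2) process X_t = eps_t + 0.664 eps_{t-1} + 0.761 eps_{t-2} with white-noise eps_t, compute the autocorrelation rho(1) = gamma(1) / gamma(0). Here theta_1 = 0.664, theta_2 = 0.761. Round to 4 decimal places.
\rho(1) = 0.5789

For an MA(q) process with theta_0 = 1, the autocovariance is
  gamma(k) = sigma^2 * sum_{i=0..q-k} theta_i * theta_{i+k},
and rho(k) = gamma(k) / gamma(0). Sigma^2 cancels.
  numerator   = (1)*(0.664) + (0.664)*(0.761) = 1.169304.
  denominator = (1)^2 + (0.664)^2 + (0.761)^2 = 2.020017.
  rho(1) = 1.169304 / 2.020017 = 0.5789.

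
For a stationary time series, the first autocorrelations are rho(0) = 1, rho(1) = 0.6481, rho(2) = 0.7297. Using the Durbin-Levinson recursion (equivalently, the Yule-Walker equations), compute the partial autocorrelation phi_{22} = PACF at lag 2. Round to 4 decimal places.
\phi_{22} = 0.5339

The PACF at lag k is phi_{kk}, the last component of the solution
to the Yule-Walker system G_k phi = r_k where
  (G_k)_{ij} = rho(|i - j|), (r_k)_i = rho(i), i,j = 1..k.
Equivalently, Durbin-Levinson gives phi_{kk} iteratively:
  phi_{11} = rho(1)
  phi_{kk} = [rho(k) - sum_{j=1..k-1} phi_{k-1,j} rho(k-j)]
            / [1 - sum_{j=1..k-1} phi_{k-1,j} rho(j)],
  phi_{k,j} = phi_{k-1,j} - phi_{kk} phi_{k-1,k-j},  j = 1..k-1.
Step k = 1:
  phi_11 = rho(1) = 0.6481.
Step k = 2:
  phi_22 = [rho(2) - phi_11 rho(1)] / [1 - phi_11 rho(1)] = [0.7297 - (0.6481)(0.6481)] / [1 - (0.6481)(0.6481)]
         = 0.30966639 / 0.57996639 = 0.5339.
Therefore phi_{22} = 0.5339.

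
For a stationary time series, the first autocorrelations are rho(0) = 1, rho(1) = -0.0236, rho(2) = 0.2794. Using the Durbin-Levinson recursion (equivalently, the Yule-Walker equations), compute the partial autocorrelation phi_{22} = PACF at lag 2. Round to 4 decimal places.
\phi_{22} = 0.2790

The PACF at lag k is phi_{kk}, the last component of the solution
to the Yule-Walker system G_k phi = r_k where
  (G_k)_{ij} = rho(|i - j|), (r_k)_i = rho(i), i,j = 1..k.
Equivalently, Durbin-Levinson gives phi_{kk} iteratively:
  phi_{11} = rho(1)
  phi_{kk} = [rho(k) - sum_{j=1..k-1} phi_{k-1,j} rho(k-j)]
            / [1 - sum_{j=1..k-1} phi_{k-1,j} rho(j)],
  phi_{k,j} = phi_{k-1,j} - phi_{kk} phi_{k-1,k-j},  j = 1..k-1.
Step k = 1:
  phi_11 = rho(1) = -0.0236.
Step k = 2:
  phi_22 = [rho(2) - phi_11 rho(1)] / [1 - phi_11 rho(1)] = [0.2794 - (-0.0236)(-0.0236)] / [1 - (-0.0236)(-0.0236)]
         = 0.27884304 / 0.99944304 = 0.279.
Therefore phi_{22} = 0.2790.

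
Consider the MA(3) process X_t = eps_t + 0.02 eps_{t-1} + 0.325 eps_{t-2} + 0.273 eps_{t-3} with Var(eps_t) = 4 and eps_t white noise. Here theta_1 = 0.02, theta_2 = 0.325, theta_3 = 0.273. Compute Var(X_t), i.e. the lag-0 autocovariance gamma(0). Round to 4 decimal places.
\gamma(0) = 4.7222

For an MA(q) process X_t = eps_t + sum_i theta_i eps_{t-i} with
Var(eps_t) = sigma^2, the variance is
  gamma(0) = sigma^2 * (1 + sum_i theta_i^2).
  sum_i theta_i^2 = (0.02)^2 + (0.325)^2 + (0.273)^2 = 0.0004 + 0.105625 + 0.074529 = 0.180554.
  gamma(0) = 4 * (1 + 0.180554) = 4 * 1.180554 = 4.722216, which rounds to 4.7222.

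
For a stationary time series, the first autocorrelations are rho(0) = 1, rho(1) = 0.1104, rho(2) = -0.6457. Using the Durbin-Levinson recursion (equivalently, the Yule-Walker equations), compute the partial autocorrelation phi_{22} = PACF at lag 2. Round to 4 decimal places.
\phi_{22} = -0.6660

The PACF at lag k is phi_{kk}, the last component of the solution
to the Yule-Walker system G_k phi = r_k where
  (G_k)_{ij} = rho(|i - j|), (r_k)_i = rho(i), i,j = 1..k.
Equivalently, Durbin-Levinson gives phi_{kk} iteratively:
  phi_{11} = rho(1)
  phi_{kk} = [rho(k) - sum_{j=1..k-1} phi_{k-1,j} rho(k-j)]
            / [1 - sum_{j=1..k-1} phi_{k-1,j} rho(j)],
  phi_{k,j} = phi_{k-1,j} - phi_{kk} phi_{k-1,k-j},  j = 1..k-1.
Step k = 1:
  phi_11 = rho(1) = 0.1104.
Step k = 2:
  phi_22 = [rho(2) - phi_11 rho(1)] / [1 - phi_11 rho(1)] = [-0.6457 - (0.1104)(0.1104)] / [1 - (0.1104)(0.1104)]
         = -0.65788816 / 0.98781184 = -0.666.
Therefore phi_{22} = -0.6660.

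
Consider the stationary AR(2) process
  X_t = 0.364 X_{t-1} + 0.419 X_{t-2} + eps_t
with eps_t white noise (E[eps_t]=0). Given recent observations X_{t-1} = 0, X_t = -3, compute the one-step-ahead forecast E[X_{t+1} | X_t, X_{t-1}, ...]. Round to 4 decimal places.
E[X_{t+1} \mid \mathcal F_t] = -1.0920

For an AR(p) model X_t = c + sum_i phi_i X_{t-i} + eps_t, the
one-step-ahead conditional mean is
  E[X_{t+1} | X_t, ...] = c + sum_i phi_i X_{t+1-i}.
Substitute known values:
  E[X_{t+1} | ...] = (0.364) * (-3) + (0.419) * (0)
                   = -1.0920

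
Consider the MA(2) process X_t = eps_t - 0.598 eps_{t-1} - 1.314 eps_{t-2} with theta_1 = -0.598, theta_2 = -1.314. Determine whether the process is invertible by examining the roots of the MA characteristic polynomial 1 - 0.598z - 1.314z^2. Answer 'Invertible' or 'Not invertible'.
\text{Not invertible}

The MA(q) characteristic polynomial is P(z) = 1 - 0.598z - 1.314z^2.
Invertibility requires all roots to lie outside the unit circle, i.e. |z| > 1 for every root.
Set 1 + (-0.598) z + (-1.314) z^2 = 0, i.e. a z^2 + b z + c = 0 with a = -1.314, b = -0.598, c = 1.
Discriminant D = b^2 - 4ac = (-0.598)^2 - 4*(-1.314)*1 = 0.357604 - (-5.256) = 5.613604.
D >= 0, so the roots are real: z = (-b +/- sqrt(D)) / (2a) = (0.598 +/- 2.369305) / (-2.628).
  z_1 = (0.598 + 2.369305) / (-2.628) = -1.1291,   |z_1| = 1.1291.
  z_2 = (0.598 - 2.369305) / (-2.628) = 0.674,   |z_2| = 0.674.
Moduli of all roots: 1.1291, 0.6740.
All moduli strictly greater than 1? No.
Verdict: Not invertible.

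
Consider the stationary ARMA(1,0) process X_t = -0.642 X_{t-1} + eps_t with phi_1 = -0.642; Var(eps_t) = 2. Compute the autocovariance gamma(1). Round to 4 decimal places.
\gamma(1) = -2.1843

Multiply the model equation by X_{t-k} and take expectations. With theta_0 = psi_0 = 1 and psi_j the MA(infinity) weights, this gives
  gamma(k) - sum_i phi_i gamma(k-i) = c_k,
  c_k = sigma^2 * sum_{j=k..q} theta_j psi_{j-k}   (c_k = 0 for k > q),
using gamma(-m) = gamma(m).
Pure AR (q = 0): c_0 = sigma^2 = 2, c_k = 0 for k >= 1.
Equations for k = 0 and k = 1 (AR order 1):
  gamma(0) = phi_1 gamma(1) + c_0
  gamma(1) = phi_1 gamma(0) + c_1
Substituting the second into the first: gamma(0) (1 - phi_1^2) = c_0 + phi_1 c_1, so
  gamma(0) = c_0 / (1 - phi_1^2) = 2 / (1 - (-0.642)^2) = 2 / 0.587836 = 3.402309.
  gamma(1) = phi_1 gamma(0) = (-0.642)(3.402309) = -2.184283.
Therefore gamma(1) = -2.1843 (to 4 decimal places).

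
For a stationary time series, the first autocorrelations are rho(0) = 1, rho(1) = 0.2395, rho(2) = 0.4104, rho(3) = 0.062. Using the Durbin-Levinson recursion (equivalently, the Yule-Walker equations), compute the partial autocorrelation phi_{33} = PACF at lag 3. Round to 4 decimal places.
\phi_{33} = -0.1100

The PACF at lag k is phi_{kk}, the last component of the solution
to the Yule-Walker system G_k phi = r_k where
  (G_k)_{ij} = rho(|i - j|), (r_k)_i = rho(i), i,j = 1..k.
Equivalently, Durbin-Levinson gives phi_{kk} iteratively:
  phi_{11} = rho(1)
  phi_{kk} = [rho(k) - sum_{j=1..k-1} phi_{k-1,j} rho(k-j)]
            / [1 - sum_{j=1..k-1} phi_{k-1,j} rho(j)],
  phi_{k,j} = phi_{k-1,j} - phi_{kk} phi_{k-1,k-j},  j = 1..k-1.
Step k = 1:
  phi_11 = rho(1) = 0.2395.
Step k = 2:
  phi_22 = [rho(2) - phi_11 rho(1)] / [1 - phi_11 rho(1)] = [0.4104 - (0.2395)(0.2395)] / [1 - (0.2395)(0.2395)]
         = 0.35303975 / 0.94263975 = 0.374522.
  Update: phi_21 = phi_11 - phi_22 phi_11 = 0.2395 - (0.374522)(0.2395) = 0.149802.
Step k = 3:
  phi_33 = [rho(3) - phi_21 rho(2) - phi_22 rho(1)] / [1 - phi_21 rho(1) - phi_22 rho(2)]
    numerator   = 0.062 - (0.149802)(0.4104) - (0.374522)(0.2395) = -0.08917682
    denominator = 1 - (0.149802)(0.2395) - (0.374522)(0.4104) = 0.81041844
  phi_33 = -0.08917682 / 0.81041844 = -0.11.
Therefore phi_{33} = -0.1100.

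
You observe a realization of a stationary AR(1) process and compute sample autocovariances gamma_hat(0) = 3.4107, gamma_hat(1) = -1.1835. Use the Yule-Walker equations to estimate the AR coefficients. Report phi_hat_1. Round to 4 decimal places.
\hat\phi_{1} = -0.3470

The Yule-Walker equations for an AR(p) process read, in matrix form,
  Gamma_p phi = r_p,   with   (Gamma_p)_{ij} = gamma(|i - j|),
                       (r_p)_i = gamma(i),   i,j = 1..p.
Substitute the sample gammas (Toeplitz matrix and right-hand side of size 1):
  Gamma_p = [[3.4107]]
  r_p     = [-1.1835]
With p = 1 this is the single equation gamma(0) phi_1 = gamma(1):
  phi_hat_1 = gamma(1) / gamma(0) = -1.1835 / 3.4107 = -0.3470.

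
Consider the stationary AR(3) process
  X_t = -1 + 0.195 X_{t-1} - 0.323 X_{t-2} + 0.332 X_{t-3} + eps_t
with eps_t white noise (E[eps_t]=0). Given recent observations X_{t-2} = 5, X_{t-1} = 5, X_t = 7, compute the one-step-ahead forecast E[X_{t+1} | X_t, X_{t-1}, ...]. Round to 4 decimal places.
E[X_{t+1} \mid \mathcal F_t] = 0.4100

For an AR(p) model X_t = c + sum_i phi_i X_{t-i} + eps_t, the
one-step-ahead conditional mean is
  E[X_{t+1} | X_t, ...] = c + sum_i phi_i X_{t+1-i}.
Substitute known values:
  E[X_{t+1} | ...] = -1 + (0.195) * (7) + (-0.323) * (5) + (0.332) * (5)
                   = 0.4100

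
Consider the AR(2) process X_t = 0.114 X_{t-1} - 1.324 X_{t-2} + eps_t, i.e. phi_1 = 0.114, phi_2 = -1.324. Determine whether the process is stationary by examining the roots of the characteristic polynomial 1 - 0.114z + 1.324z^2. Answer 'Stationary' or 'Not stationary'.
\text{Not stationary}

The AR(p) characteristic polynomial is P(z) = 1 - 0.114z + 1.324z^2.
Stationarity requires all roots to lie outside the unit circle, i.e. |z| > 1 for every root.
Set 1 + (-0.114) z + (1.324) z^2 = 0, i.e. a z^2 + b z + c = 0 with a = 1.324, b = -0.114, c = 1.
Discriminant D = b^2 - 4ac = (-0.114)^2 - 4*(1.324)*1 = 0.012996 - (5.296) = -5.283004.
D < 0, so the roots are the complex-conjugate pair z = (-b +/- i sqrt(-D)) / (2a) = 0.0431 +/- 0.868i.
For a conjugate pair |z|^2 = z * conj(z) = (product of roots) = c/a = 1/(1.324) = 0.755287, so |z| = sqrt(0.755287) = 0.8691 for both roots.
Moduli of all roots: 0.8691, 0.8691.
All moduli strictly greater than 1? No.
Verdict: Not stationary.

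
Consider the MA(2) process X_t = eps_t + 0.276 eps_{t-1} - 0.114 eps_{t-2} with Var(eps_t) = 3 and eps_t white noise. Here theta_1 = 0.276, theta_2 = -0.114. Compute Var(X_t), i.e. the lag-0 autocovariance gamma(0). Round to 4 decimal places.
\gamma(0) = 3.2675

For an MA(q) process X_t = eps_t + sum_i theta_i eps_{t-i} with
Var(eps_t) = sigma^2, the variance is
  gamma(0) = sigma^2 * (1 + sum_i theta_i^2).
  sum_i theta_i^2 = (0.276)^2 + (-0.114)^2 = 0.076176 + 0.012996 = 0.089172.
  gamma(0) = 3 * (1 + 0.089172) = 3 * 1.089172 = 3.267516, which rounds to 3.2675.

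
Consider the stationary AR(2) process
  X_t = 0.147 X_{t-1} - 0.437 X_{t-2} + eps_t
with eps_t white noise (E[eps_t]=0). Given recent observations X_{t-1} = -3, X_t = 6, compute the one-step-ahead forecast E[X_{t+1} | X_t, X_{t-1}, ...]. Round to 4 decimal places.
E[X_{t+1} \mid \mathcal F_t] = 2.1930

For an AR(p) model X_t = c + sum_i phi_i X_{t-i} + eps_t, the
one-step-ahead conditional mean is
  E[X_{t+1} | X_t, ...] = c + sum_i phi_i X_{t+1-i}.
Substitute known values:
  E[X_{t+1} | ...] = (0.147) * (6) + (-0.437) * (-3)
                   = 2.1930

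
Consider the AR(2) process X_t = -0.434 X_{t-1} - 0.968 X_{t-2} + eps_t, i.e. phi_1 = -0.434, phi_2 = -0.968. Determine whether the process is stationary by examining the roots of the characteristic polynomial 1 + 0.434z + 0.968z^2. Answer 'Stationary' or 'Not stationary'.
\text{Stationary}

The AR(p) characteristic polynomial is P(z) = 1 + 0.434z + 0.968z^2.
Stationarity requires all roots to lie outside the unit circle, i.e. |z| > 1 for every root.
Set 1 + (0.434) z + (0.968) z^2 = 0, i.e. a z^2 + b z + c = 0 with a = 0.968, b = 0.434, c = 1.
Discriminant D = b^2 - 4ac = (0.434)^2 - 4*(0.968)*1 = 0.188356 - (3.872) = -3.683644.
D < 0, so the roots are the complex-conjugate pair z = (-b +/- i sqrt(-D)) / (2a) = -0.2242 +/- 0.9914i.
For a conjugate pair |z|^2 = z * conj(z) = (product of roots) = c/a = 1/(0.968) = 1.033058, so |z| = sqrt(1.033058) = 1.0164 for both roots.
Moduli of all roots: 1.0164, 1.0164.
All moduli strictly greater than 1? Yes.
Verdict: Stationary.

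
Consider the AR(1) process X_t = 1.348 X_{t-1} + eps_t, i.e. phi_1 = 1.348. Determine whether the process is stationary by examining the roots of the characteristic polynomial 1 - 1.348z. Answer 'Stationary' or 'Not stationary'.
\text{Not stationary}

The AR(p) characteristic polynomial is P(z) = 1 - 1.348z.
Stationarity requires all roots to lie outside the unit circle, i.e. |z| > 1 for every root.
This is linear in z: 1 + (-1.348) z = 0  =>  z = -1/(-1.348) = 0.74184,  |z| = 0.74184.
Moduli of all roots: 0.7418.
All moduli strictly greater than 1? No.
Verdict: Not stationary.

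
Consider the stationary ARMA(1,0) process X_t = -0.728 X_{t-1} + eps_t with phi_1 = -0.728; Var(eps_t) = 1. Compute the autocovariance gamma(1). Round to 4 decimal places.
\gamma(1) = -1.5489

Multiply the model equation by X_{t-k} and take expectations. With theta_0 = psi_0 = 1 and psi_j the MA(infinity) weights, this gives
  gamma(k) - sum_i phi_i gamma(k-i) = c_k,
  c_k = sigma^2 * sum_{j=k..q} theta_j psi_{j-k}   (c_k = 0 for k > q),
using gamma(-m) = gamma(m).
Pure AR (q = 0): c_0 = sigma^2 = 1, c_k = 0 for k >= 1.
Equations for k = 0 and k = 1 (AR order 1):
  gamma(0) = phi_1 gamma(1) + c_0
  gamma(1) = phi_1 gamma(0) + c_1
Substituting the second into the first: gamma(0) (1 - phi_1^2) = c_0 + phi_1 c_1, so
  gamma(0) = c_0 / (1 - phi_1^2) = 1 / (1 - (-0.728)^2) = 1 / 0.470016 = 2.127587.
  gamma(1) = phi_1 gamma(0) = (-0.728)(2.127587) = -1.548883.
Therefore gamma(1) = -1.5489 (to 4 decimal places).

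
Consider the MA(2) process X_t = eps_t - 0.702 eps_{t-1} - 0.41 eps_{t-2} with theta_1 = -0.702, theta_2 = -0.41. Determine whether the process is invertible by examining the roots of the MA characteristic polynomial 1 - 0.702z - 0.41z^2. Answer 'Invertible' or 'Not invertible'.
\text{Not invertible}

The MA(q) characteristic polynomial is P(z) = 1 - 0.702z - 0.41z^2.
Invertibility requires all roots to lie outside the unit circle, i.e. |z| > 1 for every root.
Set 1 + (-0.702) z + (-0.41) z^2 = 0, i.e. a z^2 + b z + c = 0 with a = -0.41, b = -0.702, c = 1.
Discriminant D = b^2 - 4ac = (-0.702)^2 - 4*(-0.41)*1 = 0.492804 - (-1.64) = 2.132804.
D >= 0, so the roots are real: z = (-b +/- sqrt(D)) / (2a) = (0.702 +/- 1.460412) / (-0.82).
  z_1 = (0.702 + 1.460412) / (-0.82) = -2.6371,   |z_1| = 2.6371.
  z_2 = (0.702 - 1.460412) / (-0.82) = 0.9249,   |z_2| = 0.9249.
Moduli of all roots: 2.6371, 0.9249.
All moduli strictly greater than 1? No.
Verdict: Not invertible.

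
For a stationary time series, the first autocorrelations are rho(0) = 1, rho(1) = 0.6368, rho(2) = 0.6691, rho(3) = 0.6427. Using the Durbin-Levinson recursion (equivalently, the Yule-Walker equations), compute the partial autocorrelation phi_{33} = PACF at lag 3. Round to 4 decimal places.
\phi_{33} = 0.2579

The PACF at lag k is phi_{kk}, the last component of the solution
to the Yule-Walker system G_k phi = r_k where
  (G_k)_{ij} = rho(|i - j|), (r_k)_i = rho(i), i,j = 1..k.
Equivalently, Durbin-Levinson gives phi_{kk} iteratively:
  phi_{11} = rho(1)
  phi_{kk} = [rho(k) - sum_{j=1..k-1} phi_{k-1,j} rho(k-j)]
            / [1 - sum_{j=1..k-1} phi_{k-1,j} rho(j)],
  phi_{k,j} = phi_{k-1,j} - phi_{kk} phi_{k-1,k-j},  j = 1..k-1.
Step k = 1:
  phi_11 = rho(1) = 0.6368.
Step k = 2:
  phi_22 = [rho(2) - phi_11 rho(1)] / [1 - phi_11 rho(1)] = [0.6691 - (0.6368)(0.6368)] / [1 - (0.6368)(0.6368)]
         = 0.26358576 / 0.59448576 = 0.443384.
  Update: phi_21 = phi_11 - phi_22 phi_11 = 0.6368 - (0.443384)(0.6368) = 0.354453.
Step k = 3:
  phi_33 = [rho(3) - phi_21 rho(2) - phi_22 rho(1)] / [1 - phi_21 rho(1) - phi_22 rho(2)]
    numerator   = 0.6427 - (0.354453)(0.6691) - (0.443384)(0.6368) = 0.12318842
    denominator = 1 - (0.354453)(0.6368) - (0.443384)(0.6691) = 0.47761592
  phi_33 = 0.12318842 / 0.47761592 = 0.2579.
Therefore phi_{33} = 0.2579.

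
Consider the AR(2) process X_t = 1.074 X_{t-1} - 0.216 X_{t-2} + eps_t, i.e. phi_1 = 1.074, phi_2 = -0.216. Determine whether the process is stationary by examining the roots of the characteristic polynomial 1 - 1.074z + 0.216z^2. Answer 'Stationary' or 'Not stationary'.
\text{Stationary}

The AR(p) characteristic polynomial is P(z) = 1 - 1.074z + 0.216z^2.
Stationarity requires all roots to lie outside the unit circle, i.e. |z| > 1 for every root.
Set 1 + (-1.074) z + (0.216) z^2 = 0, i.e. a z^2 + b z + c = 0 with a = 0.216, b = -1.074, c = 1.
Discriminant D = b^2 - 4ac = (-1.074)^2 - 4*(0.216)*1 = 1.153476 - (0.864) = 0.289476.
D >= 0, so the roots are real: z = (-b +/- sqrt(D)) / (2a) = (1.074 +/- 0.53803) / (0.432).
  z_1 = (1.074 + 0.53803) / (0.432) = 3.7316,   |z_1| = 3.7316.
  z_2 = (1.074 - 0.53803) / (0.432) = 1.2407,   |z_2| = 1.2407.
Moduli of all roots: 3.7316, 1.2407.
All moduli strictly greater than 1? Yes.
Verdict: Stationary.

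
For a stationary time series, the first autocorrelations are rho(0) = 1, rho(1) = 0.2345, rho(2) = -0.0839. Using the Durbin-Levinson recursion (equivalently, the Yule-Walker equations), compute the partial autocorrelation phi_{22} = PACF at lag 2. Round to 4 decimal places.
\phi_{22} = -0.1470

The PACF at lag k is phi_{kk}, the last component of the solution
to the Yule-Walker system G_k phi = r_k where
  (G_k)_{ij} = rho(|i - j|), (r_k)_i = rho(i), i,j = 1..k.
Equivalently, Durbin-Levinson gives phi_{kk} iteratively:
  phi_{11} = rho(1)
  phi_{kk} = [rho(k) - sum_{j=1..k-1} phi_{k-1,j} rho(k-j)]
            / [1 - sum_{j=1..k-1} phi_{k-1,j} rho(j)],
  phi_{k,j} = phi_{k-1,j} - phi_{kk} phi_{k-1,k-j},  j = 1..k-1.
Step k = 1:
  phi_11 = rho(1) = 0.2345.
Step k = 2:
  phi_22 = [rho(2) - phi_11 rho(1)] / [1 - phi_11 rho(1)] = [-0.0839 - (0.2345)(0.2345)] / [1 - (0.2345)(0.2345)]
         = -0.13889025 / 0.94500975 = -0.147.
Therefore phi_{22} = -0.1470.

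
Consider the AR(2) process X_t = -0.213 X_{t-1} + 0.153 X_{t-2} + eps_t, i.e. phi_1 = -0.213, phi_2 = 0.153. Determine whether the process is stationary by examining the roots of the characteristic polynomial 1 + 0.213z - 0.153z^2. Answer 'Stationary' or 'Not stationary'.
\text{Stationary}

The AR(p) characteristic polynomial is P(z) = 1 + 0.213z - 0.153z^2.
Stationarity requires all roots to lie outside the unit circle, i.e. |z| > 1 for every root.
Set 1 + (0.213) z + (-0.153) z^2 = 0, i.e. a z^2 + b z + c = 0 with a = -0.153, b = 0.213, c = 1.
Discriminant D = b^2 - 4ac = (0.213)^2 - 4*(-0.153)*1 = 0.045369 - (-0.612) = 0.657369.
D >= 0, so the roots are real: z = (-b +/- sqrt(D)) / (2a) = (-0.213 +/- 0.810783) / (-0.306).
  z_1 = (-0.213 + 0.810783) / (-0.306) = -1.9535,   |z_1| = 1.9535.
  z_2 = (-0.213 - 0.810783) / (-0.306) = 3.3457,   |z_2| = 3.3457.
Moduli of all roots: 1.9535, 3.3457.
All moduli strictly greater than 1? Yes.
Verdict: Stationary.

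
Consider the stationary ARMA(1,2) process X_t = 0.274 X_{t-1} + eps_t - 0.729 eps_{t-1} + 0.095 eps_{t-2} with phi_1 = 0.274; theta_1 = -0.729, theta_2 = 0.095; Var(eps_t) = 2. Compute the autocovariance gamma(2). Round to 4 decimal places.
\gamma(2) = -0.0518

Multiply the model equation by X_{t-k} and take expectations. With theta_0 = psi_0 = 1 and psi_j the MA(infinity) weights, this gives
  gamma(k) - sum_i phi_i gamma(k-i) = c_k,
  c_k = sigma^2 * sum_{j=k..q} theta_j psi_{j-k}   (c_k = 0 for k > q),
using gamma(-m) = gamma(m).
psi-weights needed (psi_j = theta_j + sum_i phi_i psi_{j-i}):
  psi_1 = theta_1 + phi_1 = -0.729 + (0.274) = -0.455
  psi_2 = theta_2 + phi_1 psi_1 = 0.095 + (0.274)(-0.455) = -0.02967
Right-hand sides:
  c_0 = sigma^2 (1 + theta_1 psi_1 + theta_2 psi_2) = 2 * (1 + (-0.729)(-0.455) + (0.095)(-0.02967)) = 2 * 1.328876 = 2.657753
  c_1 = sigma^2 (theta_1 + theta_2 psi_1) = 2 * (-0.729 + (0.095)(-0.455)) = -1.54445
  c_2 = sigma^2 theta_2 = 2 * (0.095) = 0.19
Equations for k = 0 and k = 1 (AR order 1):
  gamma(0) = phi_1 gamma(1) + c_0
  gamma(1) = phi_1 gamma(0) + c_1
Substituting the second into the first: gamma(0) (1 - phi_1^2) = c_0 + phi_1 c_1, so
  gamma(0) = (c_0 + phi_1 c_1) / (1 - phi_1^2) = (2.657753 + (0.274)(-1.54445)) / (1 - (0.274)^2) = 2.234573 / 0.924924 = 2.415954.
  gamma(1) = phi_1 gamma(0) + c_1 = (0.274)(2.415954) + (-1.54445) = -0.882479.
For k = 2: gamma(2) = phi_1 gamma(1) + c_2
  = (0.274)(-0.882479) + (0.19) = -0.051799.
Therefore gamma(2) = -0.0518 (to 4 decimal places).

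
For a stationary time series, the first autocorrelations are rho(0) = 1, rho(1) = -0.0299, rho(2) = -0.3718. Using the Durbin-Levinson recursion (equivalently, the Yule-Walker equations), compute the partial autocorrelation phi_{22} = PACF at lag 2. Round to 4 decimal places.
\phi_{22} = -0.3730

The PACF at lag k is phi_{kk}, the last component of the solution
to the Yule-Walker system G_k phi = r_k where
  (G_k)_{ij} = rho(|i - j|), (r_k)_i = rho(i), i,j = 1..k.
Equivalently, Durbin-Levinson gives phi_{kk} iteratively:
  phi_{11} = rho(1)
  phi_{kk} = [rho(k) - sum_{j=1..k-1} phi_{k-1,j} rho(k-j)]
            / [1 - sum_{j=1..k-1} phi_{k-1,j} rho(j)],
  phi_{k,j} = phi_{k-1,j} - phi_{kk} phi_{k-1,k-j},  j = 1..k-1.
Step k = 1:
  phi_11 = rho(1) = -0.0299.
Step k = 2:
  phi_22 = [rho(2) - phi_11 rho(1)] / [1 - phi_11 rho(1)] = [-0.3718 - (-0.0299)(-0.0299)] / [1 - (-0.0299)(-0.0299)]
         = -0.37269401 / 0.99910599 = -0.373.
Therefore phi_{22} = -0.3730.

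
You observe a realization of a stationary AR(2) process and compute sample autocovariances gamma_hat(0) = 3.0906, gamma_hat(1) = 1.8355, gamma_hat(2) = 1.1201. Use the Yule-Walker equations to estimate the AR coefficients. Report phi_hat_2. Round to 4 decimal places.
\hat\phi_{2} = 0.0150

The Yule-Walker equations for an AR(p) process read, in matrix form,
  Gamma_p phi = r_p,   with   (Gamma_p)_{ij} = gamma(|i - j|),
                       (r_p)_i = gamma(i),   i,j = 1..p.
Substitute the sample gammas (Toeplitz matrix and right-hand side of size 2):
  Gamma_p = [[3.0906, 1.8355], [1.8355, 3.0906]]
  r_p     = [1.8355, 1.1201]
Written out:
  3.0906 phi_1 + 1.8355 phi_2 = 1.8355
  1.8355 phi_1 + 3.0906 phi_2 = 1.1201
Solve by Cramer's rule:
  det = gamma(0)^2 - gamma(1)^2 = (3.0906)^2 - (1.8355)^2 = 9.55180836 - 3.36906025 = 6.18274811
  phi_hat_1 = [gamma(1) gamma(0) - gamma(1) gamma(2)] / det = [(1.8355)(3.0906) - (1.8355)(1.1201)] / 6.18274811 = 3.61685275 / 6.18274811 = 0.585
  phi_hat_2 = [gamma(0) gamma(2) - gamma(1)^2] / det = [(3.0906)(1.1201) - (1.8355)^2] / 6.18274811 = 0.09272081 / 6.18274811 = 0.015
So phi_hat = [0.5850, 0.0150].
Therefore phi_hat_2 = 0.0150.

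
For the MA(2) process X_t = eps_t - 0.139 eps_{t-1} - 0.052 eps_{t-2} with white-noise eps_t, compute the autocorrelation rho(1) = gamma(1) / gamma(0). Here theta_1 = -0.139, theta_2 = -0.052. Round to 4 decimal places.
\rho(1) = -0.1289

For an MA(q) process with theta_0 = 1, the autocovariance is
  gamma(k) = sigma^2 * sum_{i=0..q-k} theta_i * theta_{i+k},
and rho(k) = gamma(k) / gamma(0). Sigma^2 cancels.
  numerator   = (1)*(-0.139) + (-0.139)*(-0.052) = -0.131772.
  denominator = (1)^2 + (-0.139)^2 + (-0.052)^2 = 1.022025.
  rho(1) = -0.131772 / 1.022025 = -0.1289.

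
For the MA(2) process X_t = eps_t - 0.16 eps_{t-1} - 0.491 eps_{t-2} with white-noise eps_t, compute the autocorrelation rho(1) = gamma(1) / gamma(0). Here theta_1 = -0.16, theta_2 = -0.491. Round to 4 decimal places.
\rho(1) = -0.0643

For an MA(q) process with theta_0 = 1, the autocovariance is
  gamma(k) = sigma^2 * sum_{i=0..q-k} theta_i * theta_{i+k},
and rho(k) = gamma(k) / gamma(0). Sigma^2 cancels.
  numerator   = (1)*(-0.16) + (-0.16)*(-0.491) = -0.08144.
  denominator = (1)^2 + (-0.16)^2 + (-0.491)^2 = 1.266681.
  rho(1) = -0.08144 / 1.266681 = -0.0643.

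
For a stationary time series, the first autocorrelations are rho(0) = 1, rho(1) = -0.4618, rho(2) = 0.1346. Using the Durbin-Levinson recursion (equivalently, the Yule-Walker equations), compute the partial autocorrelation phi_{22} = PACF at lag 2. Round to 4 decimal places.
\phi_{22} = -0.1000

The PACF at lag k is phi_{kk}, the last component of the solution
to the Yule-Walker system G_k phi = r_k where
  (G_k)_{ij} = rho(|i - j|), (r_k)_i = rho(i), i,j = 1..k.
Equivalently, Durbin-Levinson gives phi_{kk} iteratively:
  phi_{11} = rho(1)
  phi_{kk} = [rho(k) - sum_{j=1..k-1} phi_{k-1,j} rho(k-j)]
            / [1 - sum_{j=1..k-1} phi_{k-1,j} rho(j)],
  phi_{k,j} = phi_{k-1,j} - phi_{kk} phi_{k-1,k-j},  j = 1..k-1.
Step k = 1:
  phi_11 = rho(1) = -0.4618.
Step k = 2:
  phi_22 = [rho(2) - phi_11 rho(1)] / [1 - phi_11 rho(1)] = [0.1346 - (-0.4618)(-0.4618)] / [1 - (-0.4618)(-0.4618)]
         = -0.07865924 / 0.78674076 = -0.1.
Therefore phi_{22} = -0.1000.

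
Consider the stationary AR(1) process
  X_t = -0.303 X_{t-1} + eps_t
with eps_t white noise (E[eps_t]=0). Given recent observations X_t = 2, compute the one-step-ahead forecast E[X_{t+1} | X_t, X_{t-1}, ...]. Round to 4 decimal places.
E[X_{t+1} \mid \mathcal F_t] = -0.6060

For an AR(p) model X_t = c + sum_i phi_i X_{t-i} + eps_t, the
one-step-ahead conditional mean is
  E[X_{t+1} | X_t, ...] = c + sum_i phi_i X_{t+1-i}.
Substitute known values:
  E[X_{t+1} | ...] = (-0.303) * (2)
                   = -0.6060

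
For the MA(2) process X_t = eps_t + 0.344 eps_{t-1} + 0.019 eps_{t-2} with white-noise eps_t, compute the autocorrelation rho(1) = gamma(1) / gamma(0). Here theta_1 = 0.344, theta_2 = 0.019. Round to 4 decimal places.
\rho(1) = 0.3133

For an MA(q) process with theta_0 = 1, the autocovariance is
  gamma(k) = sigma^2 * sum_{i=0..q-k} theta_i * theta_{i+k},
and rho(k) = gamma(k) / gamma(0). Sigma^2 cancels.
  numerator   = (1)*(0.344) + (0.344)*(0.019) = 0.350536.
  denominator = (1)^2 + (0.344)^2 + (0.019)^2 = 1.118697.
  rho(1) = 0.350536 / 1.118697 = 0.3133.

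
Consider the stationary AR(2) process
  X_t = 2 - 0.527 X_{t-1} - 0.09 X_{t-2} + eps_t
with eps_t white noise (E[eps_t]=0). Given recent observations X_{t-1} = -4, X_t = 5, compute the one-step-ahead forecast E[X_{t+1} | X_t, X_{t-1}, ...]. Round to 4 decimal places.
E[X_{t+1} \mid \mathcal F_t] = -0.2750

For an AR(p) model X_t = c + sum_i phi_i X_{t-i} + eps_t, the
one-step-ahead conditional mean is
  E[X_{t+1} | X_t, ...] = c + sum_i phi_i X_{t+1-i}.
Substitute known values:
  E[X_{t+1} | ...] = 2 + (-0.527) * (5) + (-0.09) * (-4)
                   = -0.2750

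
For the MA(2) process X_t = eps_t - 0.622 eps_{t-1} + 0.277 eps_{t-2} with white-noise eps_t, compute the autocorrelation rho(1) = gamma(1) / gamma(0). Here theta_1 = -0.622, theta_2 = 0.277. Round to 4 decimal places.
\rho(1) = -0.5427

For an MA(q) process with theta_0 = 1, the autocovariance is
  gamma(k) = sigma^2 * sum_{i=0..q-k} theta_i * theta_{i+k},
and rho(k) = gamma(k) / gamma(0). Sigma^2 cancels.
  numerator   = (1)*(-0.622) + (-0.622)*(0.277) = -0.794294.
  denominator = (1)^2 + (-0.622)^2 + (0.277)^2 = 1.463613.
  rho(1) = -0.794294 / 1.463613 = -0.5427.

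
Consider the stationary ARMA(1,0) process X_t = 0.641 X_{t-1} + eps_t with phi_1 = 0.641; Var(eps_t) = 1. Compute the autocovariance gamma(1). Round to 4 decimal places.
\gamma(1) = 1.0881

Multiply the model equation by X_{t-k} and take expectations. With theta_0 = psi_0 = 1 and psi_j the MA(infinity) weights, this gives
  gamma(k) - sum_i phi_i gamma(k-i) = c_k,
  c_k = sigma^2 * sum_{j=k..q} theta_j psi_{j-k}   (c_k = 0 for k > q),
using gamma(-m) = gamma(m).
Pure AR (q = 0): c_0 = sigma^2 = 1, c_k = 0 for k >= 1.
Equations for k = 0 and k = 1 (AR order 1):
  gamma(0) = phi_1 gamma(1) + c_0
  gamma(1) = phi_1 gamma(0) + c_1
Substituting the second into the first: gamma(0) (1 - phi_1^2) = c_0 + phi_1 c_1, so
  gamma(0) = c_0 / (1 - phi_1^2) = 1 / (1 - (0.641)^2) = 1 / 0.589119 = 1.69745.
  gamma(1) = phi_1 gamma(0) = (0.641)(1.69745) = 1.088065.
Therefore gamma(1) = 1.0881 (to 4 decimal places).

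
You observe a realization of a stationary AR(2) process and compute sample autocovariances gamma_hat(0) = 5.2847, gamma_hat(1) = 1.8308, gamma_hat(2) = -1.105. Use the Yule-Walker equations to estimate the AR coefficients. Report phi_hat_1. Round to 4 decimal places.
\hat\phi_{1} = 0.4760

The Yule-Walker equations for an AR(p) process read, in matrix form,
  Gamma_p phi = r_p,   with   (Gamma_p)_{ij} = gamma(|i - j|),
                       (r_p)_i = gamma(i),   i,j = 1..p.
Substitute the sample gammas (Toeplitz matrix and right-hand side of size 2):
  Gamma_p = [[5.2847, 1.8308], [1.8308, 5.2847]]
  r_p     = [1.8308, -1.105]
Written out:
  5.2847 phi_1 + 1.8308 phi_2 = 1.8308
  1.8308 phi_1 + 5.2847 phi_2 = -1.105
Solve by Cramer's rule:
  det = gamma(0)^2 - gamma(1)^2 = (5.2847)^2 - (1.8308)^2 = 27.92805409 - 3.35182864 = 24.57622545
  phi_hat_1 = [gamma(1) gamma(0) - gamma(1) gamma(2)] / det = [(1.8308)(5.2847) - (1.8308)(-1.105)] / 24.57622545 = 11.69826276 / 24.57622545 = 0.476
  phi_hat_2 = [gamma(0) gamma(2) - gamma(1)^2] / det = [(5.2847)(-1.105) - (1.8308)^2] / 24.57622545 = -9.19142214 / 24.57622545 = -0.374
So phi_hat = [0.4760, -0.3740].
Therefore phi_hat_1 = 0.4760.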